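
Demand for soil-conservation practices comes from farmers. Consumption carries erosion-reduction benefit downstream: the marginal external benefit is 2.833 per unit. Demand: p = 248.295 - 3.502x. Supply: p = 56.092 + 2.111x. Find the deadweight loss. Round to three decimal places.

DWL = 0.715

Market equilibrium (private): 56.092 + 2.111x = 248.295 - 3.502x → x_m = 34.2425.
Social marginal benefit = demand + MEB = 251.128 - 3.502x.
Set SMB = MC: 251.128 - 3.502x = 56.092 + 2.111x → x* = 34.7472.
The welfare-loss triangle has base |x_m − x*| and height MEB(x_m) (the vertical gap between SMB and MC is zero at x* and MEB at x_m).
DWL = ½ × 0.5047 × 2.8330 = 0.7149.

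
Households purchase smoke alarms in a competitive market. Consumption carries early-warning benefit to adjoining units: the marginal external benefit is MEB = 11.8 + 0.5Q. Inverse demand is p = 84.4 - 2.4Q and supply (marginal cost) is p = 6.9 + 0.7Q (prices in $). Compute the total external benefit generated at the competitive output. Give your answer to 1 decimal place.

$451.3

Market equilibrium (private): 6.9 + 0.7Q = 84.4 - 2.4Q → Q_m = 25.0000.
Total external benefit = ∫₀^{Q_m} (11.8 + 0.5Q) dQ = 11.8×25.0000 + ½×0.5×25.0000² = 451.2500.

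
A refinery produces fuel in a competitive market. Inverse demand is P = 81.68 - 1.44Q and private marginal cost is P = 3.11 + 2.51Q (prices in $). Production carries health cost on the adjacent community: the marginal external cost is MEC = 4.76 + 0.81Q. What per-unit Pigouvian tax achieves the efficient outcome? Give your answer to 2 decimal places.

Social marginal cost = private MC + MEC = 7.87 + 3.32Q.
Set SMC = demand: 7.87 + 3.32Q = 81.68 - 1.44Q → Q* = 15.5063.
The Pigouvian tax equals MEC at Q*: 4.76 + 0.81×15.5063 = 17.3201.

tax = $17.32 per unit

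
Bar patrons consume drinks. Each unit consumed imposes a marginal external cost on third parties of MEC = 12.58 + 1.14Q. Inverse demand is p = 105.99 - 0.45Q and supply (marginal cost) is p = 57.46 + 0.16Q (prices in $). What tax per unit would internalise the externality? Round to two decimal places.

tax = $36.00 per unit

Social marginal benefit = demand − MEC = 93.41 - 1.59Q.
Set SMB = MC: 93.41 - 1.59Q = 57.46 + 0.16Q → Q* = 20.5429.
The Pigouvian tax equals MEC at Q*: 12.58 + 1.14×20.5429 = 35.9989.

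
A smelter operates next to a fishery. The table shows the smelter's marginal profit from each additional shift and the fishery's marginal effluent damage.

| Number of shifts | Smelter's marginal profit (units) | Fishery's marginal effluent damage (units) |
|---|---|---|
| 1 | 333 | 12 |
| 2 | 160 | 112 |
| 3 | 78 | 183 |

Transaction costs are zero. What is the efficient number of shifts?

2

Bargaining reaches the level where marginal profit last exceeds marginal effluent damage.
That holds through level 2 (160 ≥ 112) but not at 3 (78 < 183).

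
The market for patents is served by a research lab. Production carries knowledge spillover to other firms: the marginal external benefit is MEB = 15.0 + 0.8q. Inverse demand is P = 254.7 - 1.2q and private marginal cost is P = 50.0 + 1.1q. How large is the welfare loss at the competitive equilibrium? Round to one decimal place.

DWL = 2476.8

Market equilibrium (private): 50.0 + 1.1q = 254.7 - 1.2q → q_m = 89.0000.
Social marginal cost = private MC − MEB = 35.0 + 0.3q.
Set SMC = demand: 35.0 + 0.3q = 254.7 - 1.2q → q* = 146.4667.
Between q* and q_m the wedge demand − SMC runs linearly from 0 to MEB(q_m), so the loss is a triangle.
DWL = ½ × 57.4667 × 86.2000 = 2476.8148.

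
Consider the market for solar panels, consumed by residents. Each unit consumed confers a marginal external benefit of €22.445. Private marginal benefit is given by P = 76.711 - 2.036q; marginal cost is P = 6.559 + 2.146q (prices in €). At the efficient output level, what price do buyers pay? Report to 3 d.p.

P = €31.630

Social marginal benefit = demand + MEB = 99.156 - 2.036q.
Set SMB = MC: 99.156 - 2.036q = 6.559 + 2.146q → q* = 22.1418.
Consumer price on the demand curve at q*: 76.711 − 2.036×22.1418 = 31.6303.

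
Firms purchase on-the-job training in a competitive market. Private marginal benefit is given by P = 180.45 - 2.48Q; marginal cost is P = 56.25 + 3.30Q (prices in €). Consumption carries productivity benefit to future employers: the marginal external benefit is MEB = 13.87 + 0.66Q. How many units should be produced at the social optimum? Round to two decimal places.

Social marginal benefit = demand + MEB = 194.32 - 1.82Q.
Set SMB = MC: 194.32 - 1.82Q = 56.25 + 3.30Q → Q* = 26.9668.

Q* = 26.97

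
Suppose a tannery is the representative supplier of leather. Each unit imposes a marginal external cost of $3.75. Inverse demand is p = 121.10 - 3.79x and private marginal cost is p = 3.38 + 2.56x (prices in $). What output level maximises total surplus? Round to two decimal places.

x* = 17.95

Social marginal cost = private MC + MEC = 7.13 + 2.56x.
Set SMC = demand: 7.13 + 2.56x = 121.10 - 3.79x → x* = 17.9480.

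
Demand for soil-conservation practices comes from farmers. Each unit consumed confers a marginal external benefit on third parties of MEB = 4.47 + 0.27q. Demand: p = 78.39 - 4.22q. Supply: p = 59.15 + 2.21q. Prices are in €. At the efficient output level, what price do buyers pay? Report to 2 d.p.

P = €62.15

Social marginal benefit = demand + MEB = 82.86 - 3.95q.
Set SMB = MC: 82.86 - 3.95q = 59.15 + 2.21q → q* = 3.8490.
Consumer price on the demand curve at q*: 78.39 − 4.22×3.8490 = 62.1472.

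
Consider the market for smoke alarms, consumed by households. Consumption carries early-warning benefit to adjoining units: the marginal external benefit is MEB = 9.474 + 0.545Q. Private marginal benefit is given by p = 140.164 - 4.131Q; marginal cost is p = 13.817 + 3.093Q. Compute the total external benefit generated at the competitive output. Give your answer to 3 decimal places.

Market equilibrium (private): 13.817 + 3.093Q = 140.164 - 4.131Q → Q_m = 17.4899.
Total external benefit = ∫₀^{Q_m} (9.474 + 0.545Q) dQ = 9.474×17.4899 + ½×0.545×17.4899² = 249.0561.

249.056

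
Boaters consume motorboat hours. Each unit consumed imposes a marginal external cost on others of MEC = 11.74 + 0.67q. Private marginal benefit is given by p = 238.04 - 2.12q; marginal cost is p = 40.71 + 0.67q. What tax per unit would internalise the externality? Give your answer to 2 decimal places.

Social marginal benefit = demand − MEC = 226.30 - 2.79q.
Set SMB = MC: 226.30 - 2.79q = 40.71 + 0.67q → q* = 53.6387.
The Pigouvian tax equals MEC at q*: 11.74 + 0.67×53.6387 = 47.6779.

tax = 47.68 per unit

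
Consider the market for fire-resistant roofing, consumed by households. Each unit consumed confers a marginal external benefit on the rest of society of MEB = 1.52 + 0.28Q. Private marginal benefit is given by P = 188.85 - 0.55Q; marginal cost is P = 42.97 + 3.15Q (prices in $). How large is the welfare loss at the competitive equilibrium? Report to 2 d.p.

DWL = $23.06

Market equilibrium (private): 42.97 + 3.15Q = 188.85 - 0.55Q → Q_m = 39.4270.
Social marginal benefit = demand + MEB = 190.37 - 0.27Q.
Set SMB = MC: 190.37 - 0.27Q = 42.97 + 3.15Q → Q* = 43.0994.
The loss is the area between SMB and MC from Q* to Q_m; with linear curves that's a triangle of height MEB(Q_m).
DWL = ½ × 3.6724 × 12.5596 = 23.0619.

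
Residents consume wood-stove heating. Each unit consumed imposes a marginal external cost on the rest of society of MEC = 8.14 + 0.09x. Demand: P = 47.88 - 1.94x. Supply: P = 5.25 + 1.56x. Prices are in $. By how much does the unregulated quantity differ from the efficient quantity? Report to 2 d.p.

2.57 units

Market equilibrium (private): 5.25 + 1.56x = 47.88 - 1.94x → x_m = 12.1800.
Social marginal benefit = demand − MEC = 39.74 - 2.03x.
Set SMB = MC: 39.74 - 2.03x = 5.25 + 1.56x → x* = 9.6072.
Gap = |12.1800 − 9.6072| = 2.5728.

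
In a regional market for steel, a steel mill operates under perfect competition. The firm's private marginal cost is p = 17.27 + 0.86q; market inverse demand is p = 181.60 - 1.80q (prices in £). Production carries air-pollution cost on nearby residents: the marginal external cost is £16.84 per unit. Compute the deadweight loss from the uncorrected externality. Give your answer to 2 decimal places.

DWL = £53.31

Market equilibrium (private): 17.27 + 0.86q = 181.60 - 1.80q → q_m = 61.7782.
Social marginal cost = private MC + MEC = 34.11 + 0.86q.
Set SMC = demand: 34.11 + 0.86q = 181.60 - 1.80q → q* = 55.4474.
Height of the DWL triangle at q_m is SMC(q_m) − demand(q_m) = MEC(q_m) = 16.8400.
DWL = ½ × 6.3308 × 16.8400 = 53.3053.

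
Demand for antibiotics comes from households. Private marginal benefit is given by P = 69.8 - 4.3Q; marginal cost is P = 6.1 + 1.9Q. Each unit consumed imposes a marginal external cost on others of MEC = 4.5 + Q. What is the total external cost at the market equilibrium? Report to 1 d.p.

99.0

Market equilibrium (private): 6.1 + 1.9Q = 69.8 - 4.3Q → Q_m = 10.2742.
Total external cost = ∫₀^{Q_m} (4.5 + 1.0Q) dQ = 4.5×10.2742 + ½×1.0×10.2742² = 99.0135.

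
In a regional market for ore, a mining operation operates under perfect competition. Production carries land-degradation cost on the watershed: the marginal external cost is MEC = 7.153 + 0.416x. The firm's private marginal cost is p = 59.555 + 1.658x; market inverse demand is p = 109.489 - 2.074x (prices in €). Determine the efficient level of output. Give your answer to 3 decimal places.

Social marginal cost = private MC + MEC = 66.708 + 2.074x.
Set SMC = demand: 66.708 + 2.074x = 109.489 - 2.074x → x* = 10.3136.

x* = 10.314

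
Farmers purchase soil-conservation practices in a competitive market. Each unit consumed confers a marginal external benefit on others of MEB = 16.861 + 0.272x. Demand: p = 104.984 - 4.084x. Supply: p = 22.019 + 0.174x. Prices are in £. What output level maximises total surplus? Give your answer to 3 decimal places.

x* = 25.044

Social marginal benefit = demand + MEB = 121.845 - 3.812x.
Set SMB = MC: 121.845 - 3.812x = 22.019 + 0.174x → x* = 25.0442.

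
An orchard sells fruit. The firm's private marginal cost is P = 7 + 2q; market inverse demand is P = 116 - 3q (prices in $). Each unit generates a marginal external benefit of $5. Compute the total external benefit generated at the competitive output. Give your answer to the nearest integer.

Market equilibrium (private): 7 + 2q = 116 - 3q → q_m = 21.8000.
Total external benefit = MEB × q_m = 5 × 21.8000 = 109.0000.

$109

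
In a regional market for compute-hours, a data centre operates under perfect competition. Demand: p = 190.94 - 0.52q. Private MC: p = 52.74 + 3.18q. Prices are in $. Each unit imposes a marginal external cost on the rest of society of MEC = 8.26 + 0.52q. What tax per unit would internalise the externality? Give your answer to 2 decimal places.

tax = $24.27 per unit

Social marginal cost = private MC + MEC = 61.00 + 3.70q.
Set SMC = demand: 61.00 + 3.70q = 190.94 - 0.52q → q* = 30.7915.
The Pigouvian tax equals MEC at q*: 8.26 + 0.52×30.7915 = 24.2716.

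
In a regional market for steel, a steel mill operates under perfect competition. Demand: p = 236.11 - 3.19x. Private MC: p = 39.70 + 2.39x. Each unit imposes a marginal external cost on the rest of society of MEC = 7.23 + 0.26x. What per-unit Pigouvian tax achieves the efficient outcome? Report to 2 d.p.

tax = 15.65 per unit

Social marginal cost = private MC + MEC = 46.93 + 2.65x.
Set SMC = demand: 46.93 + 2.65x = 236.11 - 3.19x → x* = 32.3938.
The Pigouvian tax equals MEC at x*: 7.23 + 0.26×32.3938 = 15.6524.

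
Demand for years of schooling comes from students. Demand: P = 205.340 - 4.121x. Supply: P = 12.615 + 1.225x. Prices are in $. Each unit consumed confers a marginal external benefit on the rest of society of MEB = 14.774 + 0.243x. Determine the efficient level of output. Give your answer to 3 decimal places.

Social marginal benefit = demand + MEB = 220.114 - 3.878x.
Set SMB = MC: 220.114 - 3.878x = 12.615 + 1.225x → x* = 40.6622.

x* = 40.662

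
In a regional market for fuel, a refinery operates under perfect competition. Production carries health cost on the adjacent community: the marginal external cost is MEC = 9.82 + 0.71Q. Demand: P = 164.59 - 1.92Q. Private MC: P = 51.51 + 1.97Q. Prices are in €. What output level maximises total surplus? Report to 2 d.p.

Q* = 22.45

Social marginal cost = private MC + MEC = 61.33 + 2.68Q.
Set SMC = demand: 61.33 + 2.68Q = 164.59 - 1.92Q → Q* = 22.4478.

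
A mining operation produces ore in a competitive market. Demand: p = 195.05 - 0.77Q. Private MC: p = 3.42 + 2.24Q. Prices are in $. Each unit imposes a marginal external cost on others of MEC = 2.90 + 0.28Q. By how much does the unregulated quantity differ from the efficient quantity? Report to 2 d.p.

6.30 units

Market equilibrium (private): 3.42 + 2.24Q = 195.05 - 0.77Q → Q_m = 63.6645.
Social marginal cost = private MC + MEC = 6.32 + 2.52Q.
Set SMC = demand: 6.32 + 2.52Q = 195.05 - 0.77Q → Q* = 57.3647.
Gap = |63.6645 − 57.3647| = 6.2998.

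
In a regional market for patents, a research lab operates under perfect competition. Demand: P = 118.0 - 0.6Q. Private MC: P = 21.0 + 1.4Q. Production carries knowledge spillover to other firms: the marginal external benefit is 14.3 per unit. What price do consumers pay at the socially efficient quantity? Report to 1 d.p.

P = 84.6

Social marginal cost = private MC − MEB = 6.7 + 1.4Q.
Set SMC = demand: 6.7 + 1.4Q = 118.0 - 0.6Q → Q* = 55.6500.
Consumer price on the demand curve at Q*: 118.0 − 0.6×55.6500 = 84.6100.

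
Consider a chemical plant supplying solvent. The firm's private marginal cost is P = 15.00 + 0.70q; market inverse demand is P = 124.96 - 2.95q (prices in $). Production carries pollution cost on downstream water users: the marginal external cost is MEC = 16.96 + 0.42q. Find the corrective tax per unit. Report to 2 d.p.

Social marginal cost = private MC + MEC = 31.96 + 1.12q.
Set SMC = demand: 31.96 + 1.12q = 124.96 - 2.95q → q* = 22.8501.
The Pigouvian tax equals MEC at q*: 16.96 + 0.42×22.8501 = 26.5570.

tax = $26.56 per unit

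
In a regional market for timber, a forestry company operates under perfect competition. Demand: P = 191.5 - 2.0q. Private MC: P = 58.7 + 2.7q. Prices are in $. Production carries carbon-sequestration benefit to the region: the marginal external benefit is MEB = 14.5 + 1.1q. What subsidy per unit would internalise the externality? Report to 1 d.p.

Social marginal cost = private MC − MEB = 44.2 + 1.6q.
Set SMC = demand: 44.2 + 1.6q = 191.5 - 2.0q → q* = 40.9167.
The Pigouvian subsidy equals MEB at q*: 14.5 + 1.1×40.9167 = 59.5084.

subsidy = $59.5 per unit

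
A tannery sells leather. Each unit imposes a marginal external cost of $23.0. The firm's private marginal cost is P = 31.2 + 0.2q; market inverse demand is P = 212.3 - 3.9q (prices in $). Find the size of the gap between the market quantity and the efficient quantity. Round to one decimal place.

5.6 units

Market equilibrium (private): 31.2 + 0.2q = 212.3 - 3.9q → q_m = 44.1707.
Social marginal cost = private MC + MEC = 54.2 + 0.2q.
Set SMC = demand: 54.2 + 0.2q = 212.3 - 3.9q → q* = 38.5610.
Gap = |44.1707 − 38.5610| = 5.6097.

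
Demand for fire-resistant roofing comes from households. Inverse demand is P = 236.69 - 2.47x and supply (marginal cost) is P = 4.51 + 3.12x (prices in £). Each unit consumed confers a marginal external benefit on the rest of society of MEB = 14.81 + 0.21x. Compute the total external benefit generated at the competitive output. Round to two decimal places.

Market equilibrium (private): 4.51 + 3.12x = 236.69 - 2.47x → x_m = 41.5349.
Total external benefit = ∫₀^{x_m} (14.81 + 0.21x) dx = 14.81×41.5349 + ½×0.21×41.5349² = 796.2724.

£796.27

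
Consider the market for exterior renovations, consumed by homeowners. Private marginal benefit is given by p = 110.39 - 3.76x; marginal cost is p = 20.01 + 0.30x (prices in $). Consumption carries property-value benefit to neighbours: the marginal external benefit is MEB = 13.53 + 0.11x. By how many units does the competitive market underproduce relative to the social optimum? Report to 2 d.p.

Market equilibrium (private): 20.01 + 0.30x = 110.39 - 3.76x → x_m = 22.2611.
Social marginal benefit = demand + MEB = 123.92 - 3.65x.
Set SMB = MC: 123.92 - 3.65x = 20.01 + 0.30x → x* = 26.3063.
Gap = |22.2611 − 26.3063| = 4.0452.

4.05 units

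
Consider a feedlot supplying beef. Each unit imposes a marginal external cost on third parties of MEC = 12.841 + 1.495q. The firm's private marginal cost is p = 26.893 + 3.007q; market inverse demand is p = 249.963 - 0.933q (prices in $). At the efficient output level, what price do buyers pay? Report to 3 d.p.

P = $213.874

Social marginal cost = private MC + MEC = 39.734 + 4.502q.
Set SMC = demand: 39.734 + 4.502q = 249.963 - 0.933q → q* = 38.6806.
Consumer price on the demand curve at q*: 249.963 − 0.933×38.6806 = 213.8740.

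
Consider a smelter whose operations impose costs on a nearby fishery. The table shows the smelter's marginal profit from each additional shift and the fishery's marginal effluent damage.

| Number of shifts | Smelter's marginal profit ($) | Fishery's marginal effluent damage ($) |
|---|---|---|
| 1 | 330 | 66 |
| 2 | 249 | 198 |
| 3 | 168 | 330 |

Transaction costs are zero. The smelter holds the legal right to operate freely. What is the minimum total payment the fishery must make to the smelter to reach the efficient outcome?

$168

Left alone the smelter would choose level 3 (marginal profit stays positive).
Efficient level: k* = 2 (marginal profit ≥ marginal effluent damage through 2).
The fishery must at least cover the smelter's forgone profit from cutting 3→2: 168 = 168.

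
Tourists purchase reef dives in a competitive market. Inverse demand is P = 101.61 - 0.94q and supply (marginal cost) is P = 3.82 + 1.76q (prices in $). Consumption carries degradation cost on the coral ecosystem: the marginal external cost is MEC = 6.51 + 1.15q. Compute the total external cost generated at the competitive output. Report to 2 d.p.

$990.06

Market equilibrium (private): 3.82 + 1.76q = 101.61 - 0.94q → q_m = 36.2185.
Total external cost = ∫₀^{q_m} (6.51 + 1.15q) dq = 6.51×36.2185 + ½×1.15×36.2185² = 990.0558.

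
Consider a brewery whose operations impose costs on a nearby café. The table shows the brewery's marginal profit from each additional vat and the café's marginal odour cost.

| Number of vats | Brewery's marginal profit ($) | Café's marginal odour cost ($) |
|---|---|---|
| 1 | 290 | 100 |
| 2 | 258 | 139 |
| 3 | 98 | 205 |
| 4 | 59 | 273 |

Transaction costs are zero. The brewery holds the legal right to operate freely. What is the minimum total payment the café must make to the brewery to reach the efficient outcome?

Left alone the brewery would choose level 4 (marginal profit stays positive).
Efficient level: k* = 2 (marginal profit ≥ marginal odour cost through 2).
The café must at least cover the brewery's forgone profit from cutting 4→2: 98 + 59 = 157.

$157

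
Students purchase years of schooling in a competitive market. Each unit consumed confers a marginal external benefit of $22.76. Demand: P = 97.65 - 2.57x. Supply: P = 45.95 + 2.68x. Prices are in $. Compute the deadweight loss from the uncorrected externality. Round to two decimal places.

Market equilibrium (private): 45.95 + 2.68x = 97.65 - 2.57x → x_m = 9.8476.
Social marginal benefit = demand + MEB = 120.41 - 2.57x.
Set SMB = MC: 120.41 - 2.57x = 45.95 + 2.68x → x* = 14.1829.
The loss is the area between SMB and MC from x* to x_m; with linear curves that's a triangle of height MEB(x_m).
DWL = ½ × 4.3353 × 22.7600 = 49.3357.

DWL = $49.34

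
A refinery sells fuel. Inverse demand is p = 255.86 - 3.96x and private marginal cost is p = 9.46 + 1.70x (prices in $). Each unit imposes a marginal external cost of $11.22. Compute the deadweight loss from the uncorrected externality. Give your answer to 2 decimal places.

Market equilibrium (private): 9.46 + 1.70x = 255.86 - 3.96x → x_m = 43.5336.
Social marginal cost = private MC + MEC = 20.68 + 1.70x.
Set SMC = demand: 20.68 + 1.70x = 255.86 - 3.96x → x* = 41.5512.
The loss is the area between SMC and demand from x* to x_m; with linear curves that's a triangle of height MEC(x_m).
DWL = ½ × 1.9824 × 11.2200 = 11.1213.

DWL = $11.12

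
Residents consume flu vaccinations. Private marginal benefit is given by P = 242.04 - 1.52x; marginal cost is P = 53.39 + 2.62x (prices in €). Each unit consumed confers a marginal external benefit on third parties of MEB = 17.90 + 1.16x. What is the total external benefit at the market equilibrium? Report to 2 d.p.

Market equilibrium (private): 53.39 + 2.62x = 242.04 - 1.52x → x_m = 45.5676.
Total external benefit = ∫₀^{x_m} (17.90 + 1.16x) dx = 17.90×45.5676 + ½×1.16×45.5676² = 2019.9756.

€2019.98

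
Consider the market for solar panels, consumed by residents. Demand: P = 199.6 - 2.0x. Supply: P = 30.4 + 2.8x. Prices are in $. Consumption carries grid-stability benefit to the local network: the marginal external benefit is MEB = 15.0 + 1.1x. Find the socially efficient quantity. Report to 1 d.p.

Social marginal benefit = demand + MEB = 214.6 - 0.9x.
Set SMB = MC: 214.6 - 0.9x = 30.4 + 2.8x → x* = 49.7838.

x* = 49.8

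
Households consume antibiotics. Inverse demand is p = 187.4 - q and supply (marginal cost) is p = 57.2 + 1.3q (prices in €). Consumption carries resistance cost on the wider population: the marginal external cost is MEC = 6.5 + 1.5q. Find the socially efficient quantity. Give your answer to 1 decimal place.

q* = 32.6

Social marginal benefit = demand − MEC = 180.9 - 2.5q.
Set SMB = MC: 180.9 - 2.5q = 57.2 + 1.3q → q* = 32.5526.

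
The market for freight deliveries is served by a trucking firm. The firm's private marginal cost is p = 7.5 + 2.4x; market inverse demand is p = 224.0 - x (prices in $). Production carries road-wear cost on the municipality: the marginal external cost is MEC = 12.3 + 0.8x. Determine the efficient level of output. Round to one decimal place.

x* = 48.6

Social marginal cost = private MC + MEC = 19.8 + 3.2x.
Set SMC = demand: 19.8 + 3.2x = 224.0 - x → x* = 48.6190.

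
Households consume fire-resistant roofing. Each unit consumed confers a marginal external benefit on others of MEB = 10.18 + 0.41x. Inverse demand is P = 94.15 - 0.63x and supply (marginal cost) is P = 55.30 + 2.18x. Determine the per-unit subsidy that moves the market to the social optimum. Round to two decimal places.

subsidy = 18.56 per unit

Social marginal benefit = demand + MEB = 104.33 - 0.22x.
Set SMB = MC: 104.33 - 0.22x = 55.30 + 2.18x → x* = 20.4292.
The Pigouvian subsidy equals MEB at x*: 10.18 + 0.41×20.4292 = 18.5560.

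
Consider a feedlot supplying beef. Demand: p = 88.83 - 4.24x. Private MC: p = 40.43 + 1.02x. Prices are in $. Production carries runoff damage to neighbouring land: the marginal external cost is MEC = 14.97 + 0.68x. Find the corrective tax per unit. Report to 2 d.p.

tax = $18.80 per unit

Social marginal cost = private MC + MEC = 55.40 + 1.70x.
Set SMC = demand: 55.40 + 1.70x = 88.83 - 4.24x → x* = 5.6279.
The Pigouvian tax equals MEC at x*: 14.97 + 0.68×5.6279 = 18.7970.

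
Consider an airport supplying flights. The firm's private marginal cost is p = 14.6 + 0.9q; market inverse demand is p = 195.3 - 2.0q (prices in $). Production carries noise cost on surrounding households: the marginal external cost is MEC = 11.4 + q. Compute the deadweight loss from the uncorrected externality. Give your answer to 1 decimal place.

DWL = $696.6

Market equilibrium (private): 14.6 + 0.9q = 195.3 - 2.0q → q_m = 62.3103.
Social marginal cost = private MC + MEC = 26.0 + 1.9q.
Set SMC = demand: 26.0 + 1.9q = 195.3 - 2.0q → q* = 43.4103.
Between q* and q_m the wedge SMC − demand runs linearly from 0 to MEC(q_m), so the loss is a triangle.
DWL = ½ × 18.9000 × 73.7103 = 696.5623.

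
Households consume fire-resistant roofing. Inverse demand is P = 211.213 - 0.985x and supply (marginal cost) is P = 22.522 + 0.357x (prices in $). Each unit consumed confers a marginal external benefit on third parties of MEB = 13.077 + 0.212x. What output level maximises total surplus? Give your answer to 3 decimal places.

x* = 178.556

Social marginal benefit = demand + MEB = 224.290 - 0.773x.
Set SMB = MC: 224.290 - 0.773x = 22.522 + 0.357x → x* = 178.5558.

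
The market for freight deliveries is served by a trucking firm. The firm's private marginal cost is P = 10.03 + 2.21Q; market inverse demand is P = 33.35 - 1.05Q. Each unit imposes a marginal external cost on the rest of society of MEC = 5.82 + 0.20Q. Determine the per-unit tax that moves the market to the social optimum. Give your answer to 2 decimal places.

Social marginal cost = private MC + MEC = 15.85 + 2.41Q.
Set SMC = demand: 15.85 + 2.41Q = 33.35 - 1.05Q → Q* = 5.0578.
The Pigouvian tax equals MEC at Q*: 5.82 + 0.20×5.0578 = 6.8316.

tax = 6.83 per unit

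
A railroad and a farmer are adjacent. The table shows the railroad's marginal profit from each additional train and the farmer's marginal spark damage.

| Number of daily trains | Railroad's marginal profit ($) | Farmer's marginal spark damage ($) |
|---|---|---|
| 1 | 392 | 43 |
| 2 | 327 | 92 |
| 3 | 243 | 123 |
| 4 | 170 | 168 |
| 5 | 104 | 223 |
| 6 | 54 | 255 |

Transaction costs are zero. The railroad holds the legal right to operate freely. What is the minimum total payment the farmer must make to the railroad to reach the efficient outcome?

Left alone the railroad would choose level 6 (marginal profit stays positive).
Efficient level: k* = 4 (marginal profit ≥ marginal spark damage through 4).
The farmer must at least cover the railroad's forgone profit from cutting 6→4: 104 + 54 = 158.

$158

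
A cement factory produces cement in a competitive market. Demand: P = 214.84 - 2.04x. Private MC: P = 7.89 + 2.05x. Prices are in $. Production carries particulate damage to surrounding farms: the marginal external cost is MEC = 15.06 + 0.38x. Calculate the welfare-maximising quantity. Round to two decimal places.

x* = 42.93

Social marginal cost = private MC + MEC = 22.95 + 2.43x.
Set SMC = demand: 22.95 + 2.43x = 214.84 - 2.04x → x* = 42.9284.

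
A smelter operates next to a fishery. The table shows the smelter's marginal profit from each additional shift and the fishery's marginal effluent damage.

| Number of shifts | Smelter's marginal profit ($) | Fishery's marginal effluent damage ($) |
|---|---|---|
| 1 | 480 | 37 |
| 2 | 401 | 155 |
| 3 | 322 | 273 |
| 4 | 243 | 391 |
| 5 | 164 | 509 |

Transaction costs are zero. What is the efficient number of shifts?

3

Bargaining reaches the level where marginal profit last exceeds marginal effluent damage.
That holds through level 3 (322 ≥ 273) but not at 4 (243 < 391).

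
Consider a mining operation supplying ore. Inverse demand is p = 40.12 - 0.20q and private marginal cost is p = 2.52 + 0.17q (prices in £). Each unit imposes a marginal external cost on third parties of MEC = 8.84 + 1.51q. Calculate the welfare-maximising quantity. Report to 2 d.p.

q* = 15.30

Social marginal cost = private MC + MEC = 11.36 + 1.68q.
Set SMC = demand: 11.36 + 1.68q = 40.12 - 0.20q → q* = 15.2979.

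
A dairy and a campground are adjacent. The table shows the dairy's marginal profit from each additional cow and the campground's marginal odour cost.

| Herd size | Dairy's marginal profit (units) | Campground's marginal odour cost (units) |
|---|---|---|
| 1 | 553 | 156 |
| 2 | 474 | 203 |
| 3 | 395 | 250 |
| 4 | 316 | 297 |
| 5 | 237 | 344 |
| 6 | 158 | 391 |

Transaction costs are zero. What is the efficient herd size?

Bargaining reaches the level where marginal profit last exceeds marginal odour cost.
That holds through level 4 (316 ≥ 297) but not at 5 (237 < 344).

4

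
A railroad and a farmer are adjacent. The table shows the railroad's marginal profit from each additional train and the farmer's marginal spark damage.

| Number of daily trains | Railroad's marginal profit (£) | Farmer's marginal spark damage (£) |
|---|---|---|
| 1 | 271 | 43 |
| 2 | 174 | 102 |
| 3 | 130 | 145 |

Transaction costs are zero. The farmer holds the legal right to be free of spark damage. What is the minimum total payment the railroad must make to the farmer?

£145

Efficient level: marginal profit ≥ marginal spark damage through level 2, so k* = 2.
With the farmer holding the right, the railroad must at least compensate total damage at k*: 43 + 102 = 145.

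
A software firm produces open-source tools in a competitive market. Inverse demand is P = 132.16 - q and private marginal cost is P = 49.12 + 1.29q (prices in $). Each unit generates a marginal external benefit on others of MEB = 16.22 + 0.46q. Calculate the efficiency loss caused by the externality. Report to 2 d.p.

Market equilibrium (private): 49.12 + 1.29q = 132.16 - q → q_m = 36.2620.
Social marginal cost = private MC − MEB = 32.90 + 0.83q.
Set SMC = demand: 32.90 + 0.83q = 132.16 - q → q* = 54.2404.
The welfare-loss triangle has base |q_m − q*| and height MEB(q_m) (the vertical gap between SMC and demand is zero at q* and MEB at q_m).
DWL = ½ × 17.9784 × 32.9005 = 295.7492.

DWL = $295.75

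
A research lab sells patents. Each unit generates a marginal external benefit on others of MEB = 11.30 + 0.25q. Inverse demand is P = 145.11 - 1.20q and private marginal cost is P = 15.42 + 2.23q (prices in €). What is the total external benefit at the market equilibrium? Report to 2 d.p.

€605.96

Market equilibrium (private): 15.42 + 2.23q = 145.11 - 1.20q → q_m = 37.8105.
Total external benefit = ∫₀^{q_m} (11.30 + 0.25q) dq = 11.30×37.8105 + ½×0.25×37.8105² = 605.9629.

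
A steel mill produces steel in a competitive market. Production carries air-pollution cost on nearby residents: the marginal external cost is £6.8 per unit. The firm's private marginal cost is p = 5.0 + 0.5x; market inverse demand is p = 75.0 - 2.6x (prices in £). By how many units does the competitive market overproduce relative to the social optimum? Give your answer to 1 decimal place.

Market equilibrium (private): 5.0 + 0.5x = 75.0 - 2.6x → x_m = 22.5806.
Social marginal cost = private MC + MEC = 11.8 + 0.5x.
Set SMC = demand: 11.8 + 0.5x = 75.0 - 2.6x → x* = 20.3871.
Gap = |22.5806 − 20.3871| = 2.1935.

2.2 units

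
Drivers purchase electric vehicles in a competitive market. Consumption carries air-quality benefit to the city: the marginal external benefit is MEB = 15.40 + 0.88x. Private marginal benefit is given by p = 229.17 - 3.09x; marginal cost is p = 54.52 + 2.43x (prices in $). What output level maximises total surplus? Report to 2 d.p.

Social marginal benefit = demand + MEB = 244.57 - 2.21x.
Set SMB = MC: 244.57 - 2.21x = 54.52 + 2.43x → x* = 40.9591.

x* = 40.96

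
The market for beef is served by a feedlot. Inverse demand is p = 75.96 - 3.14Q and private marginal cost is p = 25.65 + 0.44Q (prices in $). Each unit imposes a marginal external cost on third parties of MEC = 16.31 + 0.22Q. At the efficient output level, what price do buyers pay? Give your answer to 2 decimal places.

P = $47.87

Social marginal cost = private MC + MEC = 41.96 + 0.66Q.
Set SMC = demand: 41.96 + 0.66Q = 75.96 - 3.14Q → Q* = 8.9474.
Consumer price on the demand curve at Q*: 75.96 − 3.14×8.9474 = 47.8652.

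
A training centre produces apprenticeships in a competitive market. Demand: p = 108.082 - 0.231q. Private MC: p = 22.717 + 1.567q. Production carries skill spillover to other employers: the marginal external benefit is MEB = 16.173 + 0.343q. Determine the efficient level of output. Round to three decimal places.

Social marginal cost = private MC − MEB = 6.544 + 1.224q.
Set SMC = demand: 6.544 + 1.224q = 108.082 - 0.231q → q* = 69.7856.

q* = 69.786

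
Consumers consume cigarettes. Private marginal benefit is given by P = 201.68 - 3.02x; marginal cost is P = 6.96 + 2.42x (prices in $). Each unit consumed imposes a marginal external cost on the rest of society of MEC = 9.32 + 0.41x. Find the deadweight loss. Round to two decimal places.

Market equilibrium (private): 6.96 + 2.42x = 201.68 - 3.02x → x_m = 35.7941.
Social marginal benefit = demand − MEC = 192.36 - 3.43x.
Set SMB = MC: 192.36 - 3.43x = 6.96 + 2.42x → x* = 31.6923.
The loss is the area between SMB and MC from x* to x_m; with linear curves that's a triangle of height MEC(x_m).
DWL = ½ × 4.1018 × 23.9956 = 49.2126.

DWL = $49.21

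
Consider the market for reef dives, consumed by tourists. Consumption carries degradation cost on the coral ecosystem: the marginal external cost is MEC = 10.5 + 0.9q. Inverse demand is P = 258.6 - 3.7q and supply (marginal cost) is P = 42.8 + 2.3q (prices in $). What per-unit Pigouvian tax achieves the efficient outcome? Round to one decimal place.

Social marginal benefit = demand − MEC = 248.1 - 4.6q.
Set SMB = MC: 248.1 - 4.6q = 42.8 + 2.3q → q* = 29.7536.
The Pigouvian tax equals MEC at q*: 10.5 + 0.9×29.7536 = 37.2782.

tax = $37.3 per unit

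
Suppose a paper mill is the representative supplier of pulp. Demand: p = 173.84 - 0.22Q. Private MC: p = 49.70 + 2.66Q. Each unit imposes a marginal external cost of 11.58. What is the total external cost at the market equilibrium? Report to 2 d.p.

Market equilibrium (private): 49.70 + 2.66Q = 173.84 - 0.22Q → Q_m = 43.1042.
Total external cost = MEC × Q_m = 11.58 × 43.1042 = 499.1466.

499.15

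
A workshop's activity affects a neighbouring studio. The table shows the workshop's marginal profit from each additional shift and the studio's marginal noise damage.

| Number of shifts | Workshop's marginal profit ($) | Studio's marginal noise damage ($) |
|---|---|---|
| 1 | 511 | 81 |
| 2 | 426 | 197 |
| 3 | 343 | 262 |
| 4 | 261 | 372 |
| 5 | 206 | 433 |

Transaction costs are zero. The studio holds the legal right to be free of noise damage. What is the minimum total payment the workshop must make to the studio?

Efficient level: marginal profit ≥ marginal noise damage through level 3, so k* = 3.
With the studio holding the right, the workshop must at least compensate total damage at k*: 81 + 197 + 262 = 540.

$540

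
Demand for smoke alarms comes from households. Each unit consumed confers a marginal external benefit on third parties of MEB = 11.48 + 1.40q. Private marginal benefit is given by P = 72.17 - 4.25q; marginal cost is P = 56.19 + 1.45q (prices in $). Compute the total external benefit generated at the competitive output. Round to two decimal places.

Market equilibrium (private): 56.19 + 1.45q = 72.17 - 4.25q → q_m = 2.8035.
Total external benefit = ∫₀^{q_m} (11.48 + 1.40q) dq = 11.48×2.8035 + ½×1.40×2.8035² = 37.6859.

$37.69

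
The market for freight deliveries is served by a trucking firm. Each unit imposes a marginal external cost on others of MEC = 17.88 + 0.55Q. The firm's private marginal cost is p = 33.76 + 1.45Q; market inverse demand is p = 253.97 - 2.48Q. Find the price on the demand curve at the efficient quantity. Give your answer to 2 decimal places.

P = 141.97

Social marginal cost = private MC + MEC = 51.64 + 2.00Q.
Set SMC = demand: 51.64 + 2.00Q = 253.97 - 2.48Q → Q* = 45.1629.
Consumer price on the demand curve at Q*: 253.97 − 2.48×45.1629 = 141.9660.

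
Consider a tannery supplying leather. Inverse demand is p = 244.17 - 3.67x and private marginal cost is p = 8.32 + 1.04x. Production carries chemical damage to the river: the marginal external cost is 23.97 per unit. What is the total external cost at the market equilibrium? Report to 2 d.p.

Market equilibrium (private): 8.32 + 1.04x = 244.17 - 3.67x → x_m = 50.0743.
Total external cost = MEC × x_m = 23.97 × 50.0743 = 1200.2810.

1200.28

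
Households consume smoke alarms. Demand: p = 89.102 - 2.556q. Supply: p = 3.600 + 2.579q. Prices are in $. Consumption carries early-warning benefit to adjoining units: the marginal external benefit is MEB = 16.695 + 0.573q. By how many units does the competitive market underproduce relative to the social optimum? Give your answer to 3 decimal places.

5.751 units

Market equilibrium (private): 3.600 + 2.579q = 89.102 - 2.556q → q_m = 16.6508.
Social marginal benefit = demand + MEB = 105.797 - 1.983q.
Set SMB = MC: 105.797 - 1.983q = 3.600 + 2.579q → q* = 22.4018.
Gap = |16.6508 − 22.4018| = 5.7510.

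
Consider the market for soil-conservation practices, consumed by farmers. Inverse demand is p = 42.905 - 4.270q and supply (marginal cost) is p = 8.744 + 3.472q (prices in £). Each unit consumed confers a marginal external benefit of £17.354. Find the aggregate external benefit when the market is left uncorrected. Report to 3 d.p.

Market equilibrium (private): 8.744 + 3.472q = 42.905 - 4.270q → q_m = 4.4124.
Total external benefit = MEB × q_m = 17.354 × 4.4124 = 76.5728.

£76.573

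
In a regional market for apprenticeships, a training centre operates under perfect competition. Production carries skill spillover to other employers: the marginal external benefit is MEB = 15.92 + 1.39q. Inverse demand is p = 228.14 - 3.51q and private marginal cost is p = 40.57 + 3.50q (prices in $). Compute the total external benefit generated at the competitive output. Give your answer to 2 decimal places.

$923.57

Market equilibrium (private): 40.57 + 3.50q = 228.14 - 3.51q → q_m = 26.7575.
Total external benefit = ∫₀^{q_m} (15.92 + 1.39q) dq = 15.92×26.7575 + ½×1.39×26.7575² = 923.5742.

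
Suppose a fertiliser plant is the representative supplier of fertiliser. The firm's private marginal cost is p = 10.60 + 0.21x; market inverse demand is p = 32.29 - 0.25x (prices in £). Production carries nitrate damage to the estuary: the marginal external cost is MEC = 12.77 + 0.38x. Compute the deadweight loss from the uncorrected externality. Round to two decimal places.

DWL = £560.56

Market equilibrium (private): 10.60 + 0.21x = 32.29 - 0.25x → x_m = 47.1522.
Social marginal cost = private MC + MEC = 23.37 + 0.59x.
Set SMC = demand: 23.37 + 0.59x = 32.29 - 0.25x → x* = 10.6190.
Between x* and x_m the wedge SMC − demand runs linearly from 0 to MEC(x_m), so the loss is a triangle.
DWL = ½ × 36.5332 × 30.6878 = 560.5618.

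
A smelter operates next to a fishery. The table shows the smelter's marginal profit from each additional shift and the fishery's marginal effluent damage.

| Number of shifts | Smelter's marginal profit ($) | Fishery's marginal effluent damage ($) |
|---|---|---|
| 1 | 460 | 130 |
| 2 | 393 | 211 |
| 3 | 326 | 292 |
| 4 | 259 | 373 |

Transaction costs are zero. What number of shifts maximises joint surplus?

Bargaining reaches the level where marginal profit last exceeds marginal effluent damage.
That holds through level 3 (326 ≥ 292) but not at 4 (259 < 373).

3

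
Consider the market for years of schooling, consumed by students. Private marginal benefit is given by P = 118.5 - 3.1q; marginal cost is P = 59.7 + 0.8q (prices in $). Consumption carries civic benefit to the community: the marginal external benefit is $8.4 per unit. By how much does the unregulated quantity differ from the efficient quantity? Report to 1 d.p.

2.2 units

Market equilibrium (private): 59.7 + 0.8q = 118.5 - 3.1q → q_m = 15.0769.
Social marginal benefit = demand + MEB = 126.9 - 3.1q.
Set SMB = MC: 126.9 - 3.1q = 59.7 + 0.8q → q* = 17.2308.
Gap = |15.0769 − 17.2308| = 2.1539.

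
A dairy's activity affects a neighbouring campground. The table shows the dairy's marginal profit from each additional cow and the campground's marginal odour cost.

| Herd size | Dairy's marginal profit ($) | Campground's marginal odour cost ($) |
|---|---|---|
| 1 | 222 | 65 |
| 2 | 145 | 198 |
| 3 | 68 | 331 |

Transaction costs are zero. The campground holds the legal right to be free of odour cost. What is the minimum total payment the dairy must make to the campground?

Efficient level: marginal profit ≥ marginal odour cost through level 1, so k* = 1.
With the campground holding the right, the dairy must at least compensate total damage at k*: 65 = 65.

$65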